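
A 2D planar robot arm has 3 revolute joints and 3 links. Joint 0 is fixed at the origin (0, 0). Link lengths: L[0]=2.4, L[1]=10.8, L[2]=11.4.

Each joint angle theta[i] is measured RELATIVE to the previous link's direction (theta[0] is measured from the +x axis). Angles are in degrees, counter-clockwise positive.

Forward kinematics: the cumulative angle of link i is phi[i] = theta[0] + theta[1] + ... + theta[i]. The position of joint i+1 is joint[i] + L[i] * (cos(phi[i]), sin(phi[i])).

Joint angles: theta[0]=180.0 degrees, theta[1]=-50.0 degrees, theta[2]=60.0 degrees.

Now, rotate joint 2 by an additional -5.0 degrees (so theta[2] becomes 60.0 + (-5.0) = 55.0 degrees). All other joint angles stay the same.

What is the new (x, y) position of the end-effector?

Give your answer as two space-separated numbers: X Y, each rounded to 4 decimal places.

Answer: -20.6987 7.2797

Derivation:
joint[0] = (0.0000, 0.0000)  (base)
link 0: phi[0] = 180 = 180 deg
  cos(180 deg) = -1.0000, sin(180 deg) = 0.0000
  joint[1] = (0.0000, 0.0000) + 2.4 * (-1.0000, 0.0000) = (0.0000 + -2.4000, 0.0000 + 0.0000) = (-2.4000, 0.0000)
link 1: phi[1] = 180 + -50 = 130 deg
  cos(130 deg) = -0.6428, sin(130 deg) = 0.7660
  joint[2] = (-2.4000, 0.0000) + 10.8 * (-0.6428, 0.7660) = (-2.4000 + -6.9421, 0.0000 + 8.2733) = (-9.3421, 8.2733)
link 2: phi[2] = 180 + -50 + 55 = 185 deg
  cos(185 deg) = -0.9962, sin(185 deg) = -0.0872
  joint[3] = (-9.3421, 8.2733) + 11.4 * (-0.9962, -0.0872) = (-9.3421 + -11.3566, 8.2733 + -0.9936) = (-20.6987, 7.2797)
End effector: (-20.6987, 7.2797)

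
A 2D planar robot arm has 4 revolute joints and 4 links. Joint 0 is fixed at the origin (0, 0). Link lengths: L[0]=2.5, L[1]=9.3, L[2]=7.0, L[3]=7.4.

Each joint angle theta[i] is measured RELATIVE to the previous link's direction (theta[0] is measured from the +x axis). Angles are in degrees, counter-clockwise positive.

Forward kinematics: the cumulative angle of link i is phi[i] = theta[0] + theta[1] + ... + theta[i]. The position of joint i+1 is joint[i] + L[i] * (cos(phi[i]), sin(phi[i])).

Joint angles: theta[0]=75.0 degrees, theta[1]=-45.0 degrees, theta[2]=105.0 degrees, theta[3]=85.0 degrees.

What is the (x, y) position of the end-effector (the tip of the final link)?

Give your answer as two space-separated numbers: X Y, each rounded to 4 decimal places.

joint[0] = (0.0000, 0.0000)  (base)
link 0: phi[0] = 75 = 75 deg
  cos(75 deg) = 0.2588, sin(75 deg) = 0.9659
  joint[1] = (0.0000, 0.0000) + 2.5 * (0.2588, 0.9659) = (0.0000 + 0.6470, 0.0000 + 2.4148) = (0.6470, 2.4148)
link 1: phi[1] = 75 + -45 = 30 deg
  cos(30 deg) = 0.8660, sin(30 deg) = 0.5000
  joint[2] = (0.6470, 2.4148) + 9.3 * (0.8660, 0.5000) = (0.6470 + 8.0540, 2.4148 + 4.6500) = (8.7011, 7.0648)
link 2: phi[2] = 75 + -45 + 105 = 135 deg
  cos(135 deg) = -0.7071, sin(135 deg) = 0.7071
  joint[3] = (8.7011, 7.0648) + 7 * (-0.7071, 0.7071) = (8.7011 + -4.9497, 7.0648 + 4.9497) = (3.7513, 12.0146)
link 3: phi[3] = 75 + -45 + 105 + 85 = 220 deg
  cos(220 deg) = -0.7660, sin(220 deg) = -0.6428
  joint[4] = (3.7513, 12.0146) + 7.4 * (-0.7660, -0.6428) = (3.7513 + -5.6687, 12.0146 + -4.7566) = (-1.9174, 7.2579)
End effector: (-1.9174, 7.2579)

Answer: -1.9174 7.2579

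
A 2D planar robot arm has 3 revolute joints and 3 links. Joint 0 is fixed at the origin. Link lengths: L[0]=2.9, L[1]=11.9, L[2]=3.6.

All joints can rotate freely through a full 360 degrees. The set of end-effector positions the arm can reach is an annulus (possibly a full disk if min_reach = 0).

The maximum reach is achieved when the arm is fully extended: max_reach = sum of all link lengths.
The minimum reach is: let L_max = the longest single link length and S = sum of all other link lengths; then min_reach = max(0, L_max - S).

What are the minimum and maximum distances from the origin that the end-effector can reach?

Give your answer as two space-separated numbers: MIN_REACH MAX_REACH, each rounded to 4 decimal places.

Answer: 5.4000 18.4000

Derivation:
Link lengths: [2.9, 11.9, 3.6]
max_reach = 2.9 + 11.9 + 3.6 = 18.4
L_max = max([2.9, 11.9, 3.6]) = 11.9
S (sum of others) = 18.4 - 11.9 = 6.5
min_reach = max(0, 11.9 - 6.5) = max(0, 5.4) = 5.4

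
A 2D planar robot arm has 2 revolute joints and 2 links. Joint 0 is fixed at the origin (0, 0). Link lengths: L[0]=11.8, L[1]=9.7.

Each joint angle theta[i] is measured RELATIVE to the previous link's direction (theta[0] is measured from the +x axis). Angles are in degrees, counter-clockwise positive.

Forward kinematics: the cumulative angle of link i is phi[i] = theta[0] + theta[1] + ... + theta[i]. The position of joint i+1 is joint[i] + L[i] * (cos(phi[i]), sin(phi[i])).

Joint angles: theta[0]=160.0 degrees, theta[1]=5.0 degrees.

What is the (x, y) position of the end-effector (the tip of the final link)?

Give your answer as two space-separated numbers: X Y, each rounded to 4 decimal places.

Answer: -20.4579 6.5464

Derivation:
joint[0] = (0.0000, 0.0000)  (base)
link 0: phi[0] = 160 = 160 deg
  cos(160 deg) = -0.9397, sin(160 deg) = 0.3420
  joint[1] = (0.0000, 0.0000) + 11.8 * (-0.9397, 0.3420) = (0.0000 + -11.0884, 0.0000 + 4.0358) = (-11.0884, 4.0358)
link 1: phi[1] = 160 + 5 = 165 deg
  cos(165 deg) = -0.9659, sin(165 deg) = 0.2588
  joint[2] = (-11.0884, 4.0358) + 9.7 * (-0.9659, 0.2588) = (-11.0884 + -9.3695, 4.0358 + 2.5105) = (-20.4579, 6.5464)
End effector: (-20.4579, 6.5464)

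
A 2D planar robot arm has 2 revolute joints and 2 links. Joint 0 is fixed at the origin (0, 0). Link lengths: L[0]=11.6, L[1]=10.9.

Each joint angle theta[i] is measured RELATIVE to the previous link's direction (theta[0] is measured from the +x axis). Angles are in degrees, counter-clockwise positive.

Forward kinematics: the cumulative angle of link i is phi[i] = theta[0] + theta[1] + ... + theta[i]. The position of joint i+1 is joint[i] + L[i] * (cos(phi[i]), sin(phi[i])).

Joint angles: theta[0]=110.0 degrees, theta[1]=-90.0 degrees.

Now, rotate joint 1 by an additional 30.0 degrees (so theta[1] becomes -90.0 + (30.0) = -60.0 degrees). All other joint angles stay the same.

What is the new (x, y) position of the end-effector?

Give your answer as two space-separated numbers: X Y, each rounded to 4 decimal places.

Answer: 3.0390 19.2503

Derivation:
joint[0] = (0.0000, 0.0000)  (base)
link 0: phi[0] = 110 = 110 deg
  cos(110 deg) = -0.3420, sin(110 deg) = 0.9397
  joint[1] = (0.0000, 0.0000) + 11.6 * (-0.3420, 0.9397) = (0.0000 + -3.9674, 0.0000 + 10.9004) = (-3.9674, 10.9004)
link 1: phi[1] = 110 + -60 = 50 deg
  cos(50 deg) = 0.6428, sin(50 deg) = 0.7660
  joint[2] = (-3.9674, 10.9004) + 10.9 * (0.6428, 0.7660) = (-3.9674 + 7.0064, 10.9004 + 8.3499) = (3.0390, 19.2503)
End effector: (3.0390, 19.2503)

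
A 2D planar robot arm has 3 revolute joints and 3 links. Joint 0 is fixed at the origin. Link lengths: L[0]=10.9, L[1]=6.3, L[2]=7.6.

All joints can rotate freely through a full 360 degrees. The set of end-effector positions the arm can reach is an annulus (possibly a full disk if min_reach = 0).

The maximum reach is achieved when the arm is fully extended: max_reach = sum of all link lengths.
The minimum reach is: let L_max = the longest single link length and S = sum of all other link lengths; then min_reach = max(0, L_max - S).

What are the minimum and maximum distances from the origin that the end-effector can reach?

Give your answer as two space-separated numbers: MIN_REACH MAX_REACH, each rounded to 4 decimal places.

Link lengths: [10.9, 6.3, 7.6]
max_reach = 10.9 + 6.3 + 7.6 = 24.8
L_max = max([10.9, 6.3, 7.6]) = 10.9
S (sum of others) = 24.8 - 10.9 = 13.9
min_reach = max(0, 10.9 - 13.9) = max(0, -3) = 0

Answer: 0.0000 24.8000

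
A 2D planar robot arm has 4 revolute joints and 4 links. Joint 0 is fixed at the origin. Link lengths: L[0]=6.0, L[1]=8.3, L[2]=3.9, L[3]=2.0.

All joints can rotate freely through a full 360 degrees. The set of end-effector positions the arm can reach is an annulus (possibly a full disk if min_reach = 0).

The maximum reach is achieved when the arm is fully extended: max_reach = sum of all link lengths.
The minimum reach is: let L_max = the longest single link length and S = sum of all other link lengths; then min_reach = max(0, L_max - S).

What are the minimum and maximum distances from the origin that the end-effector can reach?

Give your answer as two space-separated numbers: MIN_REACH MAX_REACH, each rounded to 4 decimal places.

Link lengths: [6.0, 8.3, 3.9, 2.0]
max_reach = 6 + 8.3 + 3.9 + 2 = 20.2
L_max = max([6.0, 8.3, 3.9, 2.0]) = 8.3
S (sum of others) = 20.2 - 8.3 = 11.9
min_reach = max(0, 8.3 - 11.9) = max(0, -3.6) = 0

Answer: 0.0000 20.2000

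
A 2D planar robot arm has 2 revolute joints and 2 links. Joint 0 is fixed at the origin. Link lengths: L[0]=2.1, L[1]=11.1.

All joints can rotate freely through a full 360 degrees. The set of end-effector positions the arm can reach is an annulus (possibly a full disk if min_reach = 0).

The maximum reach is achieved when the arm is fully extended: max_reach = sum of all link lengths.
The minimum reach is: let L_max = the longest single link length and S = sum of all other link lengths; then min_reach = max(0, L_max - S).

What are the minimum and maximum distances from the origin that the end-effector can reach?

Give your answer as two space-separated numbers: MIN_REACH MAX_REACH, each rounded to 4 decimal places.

Answer: 9.0000 13.2000

Derivation:
Link lengths: [2.1, 11.1]
max_reach = 2.1 + 11.1 = 13.2
L_max = max([2.1, 11.1]) = 11.1
S (sum of others) = 13.2 - 11.1 = 2.1
min_reach = max(0, 11.1 - 2.1) = max(0, 9) = 9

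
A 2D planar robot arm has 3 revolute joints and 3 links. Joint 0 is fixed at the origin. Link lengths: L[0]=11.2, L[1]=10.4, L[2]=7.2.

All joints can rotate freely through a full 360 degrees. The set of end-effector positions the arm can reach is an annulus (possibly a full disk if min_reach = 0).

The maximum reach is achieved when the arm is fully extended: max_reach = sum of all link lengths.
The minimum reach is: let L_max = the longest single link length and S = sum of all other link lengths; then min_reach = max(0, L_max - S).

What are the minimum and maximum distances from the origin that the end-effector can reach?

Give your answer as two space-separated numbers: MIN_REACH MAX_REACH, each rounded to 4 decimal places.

Link lengths: [11.2, 10.4, 7.2]
max_reach = 11.2 + 10.4 + 7.2 = 28.8
L_max = max([11.2, 10.4, 7.2]) = 11.2
S (sum of others) = 28.8 - 11.2 = 17.6
min_reach = max(0, 11.2 - 17.6) = max(0, -6.4) = 0

Answer: 0.0000 28.8000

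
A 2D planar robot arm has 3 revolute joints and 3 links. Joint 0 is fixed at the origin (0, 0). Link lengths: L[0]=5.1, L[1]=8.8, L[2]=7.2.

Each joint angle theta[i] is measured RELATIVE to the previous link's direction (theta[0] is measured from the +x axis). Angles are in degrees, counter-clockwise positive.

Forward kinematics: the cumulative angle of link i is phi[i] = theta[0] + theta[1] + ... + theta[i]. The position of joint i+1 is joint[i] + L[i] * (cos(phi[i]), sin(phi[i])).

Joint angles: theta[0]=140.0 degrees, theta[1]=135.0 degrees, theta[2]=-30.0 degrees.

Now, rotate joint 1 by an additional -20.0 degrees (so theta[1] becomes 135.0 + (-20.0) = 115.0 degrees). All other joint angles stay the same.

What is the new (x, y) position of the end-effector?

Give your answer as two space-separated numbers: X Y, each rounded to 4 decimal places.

Answer: -11.2756 -10.3131

Derivation:
joint[0] = (0.0000, 0.0000)  (base)
link 0: phi[0] = 140 = 140 deg
  cos(140 deg) = -0.7660, sin(140 deg) = 0.6428
  joint[1] = (0.0000, 0.0000) + 5.1 * (-0.7660, 0.6428) = (0.0000 + -3.9068, 0.0000 + 3.2782) = (-3.9068, 3.2782)
link 1: phi[1] = 140 + 115 = 255 deg
  cos(255 deg) = -0.2588, sin(255 deg) = -0.9659
  joint[2] = (-3.9068, 3.2782) + 8.8 * (-0.2588, -0.9659) = (-3.9068 + -2.2776, 3.2782 + -8.5001) = (-6.1844, -5.2219)
link 2: phi[2] = 140 + 115 + -30 = 225 deg
  cos(225 deg) = -0.7071, sin(225 deg) = -0.7071
  joint[3] = (-6.1844, -5.2219) + 7.2 * (-0.7071, -0.7071) = (-6.1844 + -5.0912, -5.2219 + -5.0912) = (-11.2756, -10.3131)
End effector: (-11.2756, -10.3131)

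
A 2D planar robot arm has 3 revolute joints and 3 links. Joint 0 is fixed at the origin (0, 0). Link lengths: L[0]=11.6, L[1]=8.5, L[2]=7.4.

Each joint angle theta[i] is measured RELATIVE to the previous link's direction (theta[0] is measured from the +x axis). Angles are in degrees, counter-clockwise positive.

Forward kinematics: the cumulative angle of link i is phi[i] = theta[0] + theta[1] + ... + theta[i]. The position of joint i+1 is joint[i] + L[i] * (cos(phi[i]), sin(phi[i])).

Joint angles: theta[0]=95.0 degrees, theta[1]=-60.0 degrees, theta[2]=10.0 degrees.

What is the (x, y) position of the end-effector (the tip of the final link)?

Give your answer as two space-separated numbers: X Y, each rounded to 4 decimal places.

joint[0] = (0.0000, 0.0000)  (base)
link 0: phi[0] = 95 = 95 deg
  cos(95 deg) = -0.0872, sin(95 deg) = 0.9962
  joint[1] = (0.0000, 0.0000) + 11.6 * (-0.0872, 0.9962) = (0.0000 + -1.0110, 0.0000 + 11.5559) = (-1.0110, 11.5559)
link 1: phi[1] = 95 + -60 = 35 deg
  cos(35 deg) = 0.8192, sin(35 deg) = 0.5736
  joint[2] = (-1.0110, 11.5559) + 8.5 * (0.8192, 0.5736) = (-1.0110 + 6.9628, 11.5559 + 4.8754) = (5.9518, 16.4313)
link 2: phi[2] = 95 + -60 + 10 = 45 deg
  cos(45 deg) = 0.7071, sin(45 deg) = 0.7071
  joint[3] = (5.9518, 16.4313) + 7.4 * (0.7071, 0.7071) = (5.9518 + 5.2326, 16.4313 + 5.2326) = (11.1844, 21.6638)
End effector: (11.1844, 21.6638)

Answer: 11.1844 21.6638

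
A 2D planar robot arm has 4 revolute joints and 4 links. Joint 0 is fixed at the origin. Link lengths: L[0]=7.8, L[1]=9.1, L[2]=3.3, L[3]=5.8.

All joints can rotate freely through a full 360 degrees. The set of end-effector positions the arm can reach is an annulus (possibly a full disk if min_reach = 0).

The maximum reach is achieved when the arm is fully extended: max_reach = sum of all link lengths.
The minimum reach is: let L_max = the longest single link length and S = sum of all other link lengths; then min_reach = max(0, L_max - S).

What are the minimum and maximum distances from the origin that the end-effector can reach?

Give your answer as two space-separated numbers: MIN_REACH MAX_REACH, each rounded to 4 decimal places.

Answer: 0.0000 26.0000

Derivation:
Link lengths: [7.8, 9.1, 3.3, 5.8]
max_reach = 7.8 + 9.1 + 3.3 + 5.8 = 26
L_max = max([7.8, 9.1, 3.3, 5.8]) = 9.1
S (sum of others) = 26 - 9.1 = 16.9
min_reach = max(0, 9.1 - 16.9) = max(0, -7.8) = 0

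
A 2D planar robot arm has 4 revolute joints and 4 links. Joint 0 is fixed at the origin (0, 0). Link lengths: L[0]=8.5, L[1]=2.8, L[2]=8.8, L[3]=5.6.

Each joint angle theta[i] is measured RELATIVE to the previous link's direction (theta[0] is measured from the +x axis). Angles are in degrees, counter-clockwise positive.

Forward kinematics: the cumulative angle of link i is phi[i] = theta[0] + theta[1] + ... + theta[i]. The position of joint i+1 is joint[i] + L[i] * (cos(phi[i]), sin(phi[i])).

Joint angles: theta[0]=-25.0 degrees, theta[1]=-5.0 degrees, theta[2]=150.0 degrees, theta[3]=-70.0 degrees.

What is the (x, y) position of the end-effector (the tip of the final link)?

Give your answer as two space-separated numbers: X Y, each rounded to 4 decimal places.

Answer: 9.3281 6.9186

Derivation:
joint[0] = (0.0000, 0.0000)  (base)
link 0: phi[0] = -25 = -25 deg
  cos(-25 deg) = 0.9063, sin(-25 deg) = -0.4226
  joint[1] = (0.0000, 0.0000) + 8.5 * (0.9063, -0.4226) = (0.0000 + 7.7036, 0.0000 + -3.5923) = (7.7036, -3.5923)
link 1: phi[1] = -25 + -5 = -30 deg
  cos(-30 deg) = 0.8660, sin(-30 deg) = -0.5000
  joint[2] = (7.7036, -3.5923) + 2.8 * (0.8660, -0.5000) = (7.7036 + 2.4249, -3.5923 + -1.4000) = (10.1285, -4.9923)
link 2: phi[2] = -25 + -5 + 150 = 120 deg
  cos(120 deg) = -0.5000, sin(120 deg) = 0.8660
  joint[3] = (10.1285, -4.9923) + 8.8 * (-0.5000, 0.8660) = (10.1285 + -4.4000, -4.9923 + 7.6210) = (5.7285, 2.6288)
link 3: phi[3] = -25 + -5 + 150 + -70 = 50 deg
  cos(50 deg) = 0.6428, sin(50 deg) = 0.7660
  joint[4] = (5.7285, 2.6288) + 5.6 * (0.6428, 0.7660) = (5.7285 + 3.5996, 2.6288 + 4.2898) = (9.3281, 6.9186)
End effector: (9.3281, 6.9186)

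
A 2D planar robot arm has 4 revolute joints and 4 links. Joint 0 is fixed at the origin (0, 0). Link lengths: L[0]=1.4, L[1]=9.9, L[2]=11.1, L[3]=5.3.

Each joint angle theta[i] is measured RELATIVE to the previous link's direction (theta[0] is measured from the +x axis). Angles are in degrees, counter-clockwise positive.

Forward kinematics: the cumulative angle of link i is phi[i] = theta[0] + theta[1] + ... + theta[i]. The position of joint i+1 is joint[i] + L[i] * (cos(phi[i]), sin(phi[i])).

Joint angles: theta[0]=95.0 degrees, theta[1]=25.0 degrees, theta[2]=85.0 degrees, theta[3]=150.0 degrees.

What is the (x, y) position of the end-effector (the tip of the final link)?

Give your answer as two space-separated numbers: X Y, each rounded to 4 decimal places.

joint[0] = (0.0000, 0.0000)  (base)
link 0: phi[0] = 95 = 95 deg
  cos(95 deg) = -0.0872, sin(95 deg) = 0.9962
  joint[1] = (0.0000, 0.0000) + 1.4 * (-0.0872, 0.9962) = (0.0000 + -0.1220, 0.0000 + 1.3947) = (-0.1220, 1.3947)
link 1: phi[1] = 95 + 25 = 120 deg
  cos(120 deg) = -0.5000, sin(120 deg) = 0.8660
  joint[2] = (-0.1220, 1.3947) + 9.9 * (-0.5000, 0.8660) = (-0.1220 + -4.9500, 1.3947 + 8.5737) = (-5.0720, 9.9683)
link 2: phi[2] = 95 + 25 + 85 = 205 deg
  cos(205 deg) = -0.9063, sin(205 deg) = -0.4226
  joint[3] = (-5.0720, 9.9683) + 11.1 * (-0.9063, -0.4226) = (-5.0720 + -10.0600, 9.9683 + -4.6911) = (-15.1320, 5.2773)
link 3: phi[3] = 95 + 25 + 85 + 150 = 355 deg
  cos(355 deg) = 0.9962, sin(355 deg) = -0.0872
  joint[4] = (-15.1320, 5.2773) + 5.3 * (0.9962, -0.0872) = (-15.1320 + 5.2798, 5.2773 + -0.4619) = (-9.8522, 4.8153)
End effector: (-9.8522, 4.8153)

Answer: -9.8522 4.8153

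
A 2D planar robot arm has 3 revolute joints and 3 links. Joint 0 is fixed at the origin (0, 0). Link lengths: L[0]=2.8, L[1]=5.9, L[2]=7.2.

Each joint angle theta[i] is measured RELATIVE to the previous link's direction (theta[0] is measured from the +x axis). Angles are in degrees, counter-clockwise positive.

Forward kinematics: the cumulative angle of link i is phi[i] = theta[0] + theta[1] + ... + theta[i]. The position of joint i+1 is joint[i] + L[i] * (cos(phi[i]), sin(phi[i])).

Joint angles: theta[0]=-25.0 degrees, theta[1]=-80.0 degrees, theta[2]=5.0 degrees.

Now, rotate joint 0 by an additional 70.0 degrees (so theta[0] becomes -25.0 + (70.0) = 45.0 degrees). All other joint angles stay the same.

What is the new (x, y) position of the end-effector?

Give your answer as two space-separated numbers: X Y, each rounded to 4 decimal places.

Answer: 13.0483 -5.0042

Derivation:
joint[0] = (0.0000, 0.0000)  (base)
link 0: phi[0] = 45 = 45 deg
  cos(45 deg) = 0.7071, sin(45 deg) = 0.7071
  joint[1] = (0.0000, 0.0000) + 2.8 * (0.7071, 0.7071) = (0.0000 + 1.9799, 0.0000 + 1.9799) = (1.9799, 1.9799)
link 1: phi[1] = 45 + -80 = -35 deg
  cos(-35 deg) = 0.8192, sin(-35 deg) = -0.5736
  joint[2] = (1.9799, 1.9799) + 5.9 * (0.8192, -0.5736) = (1.9799 + 4.8330, 1.9799 + -3.3841) = (6.8129, -1.4042)
link 2: phi[2] = 45 + -80 + 5 = -30 deg
  cos(-30 deg) = 0.8660, sin(-30 deg) = -0.5000
  joint[3] = (6.8129, -1.4042) + 7.2 * (0.8660, -0.5000) = (6.8129 + 6.2354, -1.4042 + -3.6000) = (13.0483, -5.0042)
End effector: (13.0483, -5.0042)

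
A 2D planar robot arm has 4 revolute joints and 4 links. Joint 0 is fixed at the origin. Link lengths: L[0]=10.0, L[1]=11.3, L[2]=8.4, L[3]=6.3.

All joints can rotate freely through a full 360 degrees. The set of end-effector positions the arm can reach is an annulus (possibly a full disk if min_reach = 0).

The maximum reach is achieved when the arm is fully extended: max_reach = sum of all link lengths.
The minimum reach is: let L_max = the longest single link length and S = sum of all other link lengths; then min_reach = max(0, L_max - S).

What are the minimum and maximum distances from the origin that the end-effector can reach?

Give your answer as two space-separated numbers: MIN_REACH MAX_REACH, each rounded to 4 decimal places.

Link lengths: [10.0, 11.3, 8.4, 6.3]
max_reach = 10 + 11.3 + 8.4 + 6.3 = 36
L_max = max([10.0, 11.3, 8.4, 6.3]) = 11.3
S (sum of others) = 36 - 11.3 = 24.7
min_reach = max(0, 11.3 - 24.7) = max(0, -13.4) = 0

Answer: 0.0000 36.0000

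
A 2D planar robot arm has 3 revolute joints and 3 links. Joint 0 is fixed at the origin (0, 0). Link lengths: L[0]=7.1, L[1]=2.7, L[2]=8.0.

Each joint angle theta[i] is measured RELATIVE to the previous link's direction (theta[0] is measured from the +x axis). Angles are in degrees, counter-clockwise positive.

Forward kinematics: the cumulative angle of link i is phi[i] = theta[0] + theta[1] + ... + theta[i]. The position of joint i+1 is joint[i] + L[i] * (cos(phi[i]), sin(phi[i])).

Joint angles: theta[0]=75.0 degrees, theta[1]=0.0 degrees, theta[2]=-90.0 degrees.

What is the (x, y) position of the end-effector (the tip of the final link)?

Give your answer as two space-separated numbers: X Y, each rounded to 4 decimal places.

Answer: 10.2638 7.3955

Derivation:
joint[0] = (0.0000, 0.0000)  (base)
link 0: phi[0] = 75 = 75 deg
  cos(75 deg) = 0.2588, sin(75 deg) = 0.9659
  joint[1] = (0.0000, 0.0000) + 7.1 * (0.2588, 0.9659) = (0.0000 + 1.8376, 0.0000 + 6.8581) = (1.8376, 6.8581)
link 1: phi[1] = 75 + 0 = 75 deg
  cos(75 deg) = 0.2588, sin(75 deg) = 0.9659
  joint[2] = (1.8376, 6.8581) + 2.7 * (0.2588, 0.9659) = (1.8376 + 0.6988, 6.8581 + 2.6080) = (2.5364, 9.4661)
link 2: phi[2] = 75 + 0 + -90 = -15 deg
  cos(-15 deg) = 0.9659, sin(-15 deg) = -0.2588
  joint[3] = (2.5364, 9.4661) + 8 * (0.9659, -0.2588) = (2.5364 + 7.7274, 9.4661 + -2.0706) = (10.2638, 7.3955)
End effector: (10.2638, 7.3955)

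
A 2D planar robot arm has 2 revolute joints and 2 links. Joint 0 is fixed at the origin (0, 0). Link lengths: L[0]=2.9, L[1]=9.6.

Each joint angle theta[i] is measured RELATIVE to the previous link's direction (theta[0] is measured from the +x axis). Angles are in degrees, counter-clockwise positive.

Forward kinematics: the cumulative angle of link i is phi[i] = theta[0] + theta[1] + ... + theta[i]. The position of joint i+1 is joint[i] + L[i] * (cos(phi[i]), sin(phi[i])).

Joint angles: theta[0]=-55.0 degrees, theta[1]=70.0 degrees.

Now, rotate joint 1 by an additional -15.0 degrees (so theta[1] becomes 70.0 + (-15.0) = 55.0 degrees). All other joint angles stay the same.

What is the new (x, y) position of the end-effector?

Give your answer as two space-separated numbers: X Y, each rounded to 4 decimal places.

Answer: 11.2634 -2.3755

Derivation:
joint[0] = (0.0000, 0.0000)  (base)
link 0: phi[0] = -55 = -55 deg
  cos(-55 deg) = 0.5736, sin(-55 deg) = -0.8192
  joint[1] = (0.0000, 0.0000) + 2.9 * (0.5736, -0.8192) = (0.0000 + 1.6634, 0.0000 + -2.3755) = (1.6634, -2.3755)
link 1: phi[1] = -55 + 55 = 0 deg
  cos(0 deg) = 1.0000, sin(0 deg) = 0.0000
  joint[2] = (1.6634, -2.3755) + 9.6 * (1.0000, 0.0000) = (1.6634 + 9.6000, -2.3755 + 0.0000) = (11.2634, -2.3755)
End effector: (11.2634, -2.3755)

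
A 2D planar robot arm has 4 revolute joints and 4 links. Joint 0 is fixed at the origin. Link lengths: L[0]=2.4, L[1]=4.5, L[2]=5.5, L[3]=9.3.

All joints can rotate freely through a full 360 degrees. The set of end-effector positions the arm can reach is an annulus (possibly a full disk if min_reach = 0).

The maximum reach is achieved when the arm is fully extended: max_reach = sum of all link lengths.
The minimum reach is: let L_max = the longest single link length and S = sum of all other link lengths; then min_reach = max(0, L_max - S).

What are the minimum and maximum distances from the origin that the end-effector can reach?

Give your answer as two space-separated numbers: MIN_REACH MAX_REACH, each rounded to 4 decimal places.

Answer: 0.0000 21.7000

Derivation:
Link lengths: [2.4, 4.5, 5.5, 9.3]
max_reach = 2.4 + 4.5 + 5.5 + 9.3 = 21.7
L_max = max([2.4, 4.5, 5.5, 9.3]) = 9.3
S (sum of others) = 21.7 - 9.3 = 12.4
min_reach = max(0, 9.3 - 12.4) = max(0, -3.1) = 0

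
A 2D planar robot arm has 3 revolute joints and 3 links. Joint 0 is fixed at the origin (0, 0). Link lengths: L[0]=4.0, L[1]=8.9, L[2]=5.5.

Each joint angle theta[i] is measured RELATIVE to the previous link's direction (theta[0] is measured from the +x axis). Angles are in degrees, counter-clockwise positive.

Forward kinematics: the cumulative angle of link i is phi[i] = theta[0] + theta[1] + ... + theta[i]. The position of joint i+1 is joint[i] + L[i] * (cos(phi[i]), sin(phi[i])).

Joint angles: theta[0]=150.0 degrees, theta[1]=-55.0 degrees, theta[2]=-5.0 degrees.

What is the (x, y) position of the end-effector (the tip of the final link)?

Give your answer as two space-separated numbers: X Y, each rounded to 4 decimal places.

Answer: -4.2398 16.3661

Derivation:
joint[0] = (0.0000, 0.0000)  (base)
link 0: phi[0] = 150 = 150 deg
  cos(150 deg) = -0.8660, sin(150 deg) = 0.5000
  joint[1] = (0.0000, 0.0000) + 4 * (-0.8660, 0.5000) = (0.0000 + -3.4641, 0.0000 + 2.0000) = (-3.4641, 2.0000)
link 1: phi[1] = 150 + -55 = 95 deg
  cos(95 deg) = -0.0872, sin(95 deg) = 0.9962
  joint[2] = (-3.4641, 2.0000) + 8.9 * (-0.0872, 0.9962) = (-3.4641 + -0.7757, 2.0000 + 8.8661) = (-4.2398, 10.8661)
link 2: phi[2] = 150 + -55 + -5 = 90 deg
  cos(90 deg) = 0.0000, sin(90 deg) = 1.0000
  joint[3] = (-4.2398, 10.8661) + 5.5 * (0.0000, 1.0000) = (-4.2398 + 0.0000, 10.8661 + 5.5000) = (-4.2398, 16.3661)
End effector: (-4.2398, 16.3661)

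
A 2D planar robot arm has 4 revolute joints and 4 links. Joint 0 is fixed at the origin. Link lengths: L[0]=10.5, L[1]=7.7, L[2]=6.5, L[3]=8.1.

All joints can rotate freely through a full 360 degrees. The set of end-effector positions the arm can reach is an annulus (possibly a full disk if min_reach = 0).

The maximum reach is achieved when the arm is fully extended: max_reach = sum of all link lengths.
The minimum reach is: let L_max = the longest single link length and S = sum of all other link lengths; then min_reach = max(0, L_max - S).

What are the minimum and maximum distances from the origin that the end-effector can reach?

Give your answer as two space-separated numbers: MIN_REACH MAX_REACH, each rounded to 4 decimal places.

Link lengths: [10.5, 7.7, 6.5, 8.1]
max_reach = 10.5 + 7.7 + 6.5 + 8.1 = 32.8
L_max = max([10.5, 7.7, 6.5, 8.1]) = 10.5
S (sum of others) = 32.8 - 10.5 = 22.3
min_reach = max(0, 10.5 - 22.3) = max(0, -11.8) = 0

Answer: 0.0000 32.8000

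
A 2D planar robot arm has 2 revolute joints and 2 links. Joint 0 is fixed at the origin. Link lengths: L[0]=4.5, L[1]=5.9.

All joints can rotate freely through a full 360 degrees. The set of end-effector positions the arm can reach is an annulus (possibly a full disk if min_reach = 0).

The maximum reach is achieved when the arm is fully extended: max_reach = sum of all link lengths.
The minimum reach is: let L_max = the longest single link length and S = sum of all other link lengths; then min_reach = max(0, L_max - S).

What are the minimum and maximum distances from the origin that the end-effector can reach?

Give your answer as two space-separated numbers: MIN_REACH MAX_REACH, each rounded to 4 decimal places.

Link lengths: [4.5, 5.9]
max_reach = 4.5 + 5.9 = 10.4
L_max = max([4.5, 5.9]) = 5.9
S (sum of others) = 10.4 - 5.9 = 4.5
min_reach = max(0, 5.9 - 4.5) = max(0, 1.4) = 1.4

Answer: 1.4000 10.4000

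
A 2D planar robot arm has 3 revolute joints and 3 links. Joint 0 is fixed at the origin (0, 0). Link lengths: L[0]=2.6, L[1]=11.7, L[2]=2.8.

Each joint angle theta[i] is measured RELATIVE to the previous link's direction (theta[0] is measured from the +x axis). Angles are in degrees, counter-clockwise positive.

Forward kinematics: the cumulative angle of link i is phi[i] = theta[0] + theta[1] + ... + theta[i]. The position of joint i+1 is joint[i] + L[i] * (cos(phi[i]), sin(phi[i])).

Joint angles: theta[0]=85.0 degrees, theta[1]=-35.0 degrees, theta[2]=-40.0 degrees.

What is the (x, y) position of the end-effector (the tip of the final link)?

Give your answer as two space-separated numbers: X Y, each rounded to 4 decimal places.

Answer: 10.5047 12.0390

Derivation:
joint[0] = (0.0000, 0.0000)  (base)
link 0: phi[0] = 85 = 85 deg
  cos(85 deg) = 0.0872, sin(85 deg) = 0.9962
  joint[1] = (0.0000, 0.0000) + 2.6 * (0.0872, 0.9962) = (0.0000 + 0.2266, 0.0000 + 2.5901) = (0.2266, 2.5901)
link 1: phi[1] = 85 + -35 = 50 deg
  cos(50 deg) = 0.6428, sin(50 deg) = 0.7660
  joint[2] = (0.2266, 2.5901) + 11.7 * (0.6428, 0.7660) = (0.2266 + 7.5206, 2.5901 + 8.9627) = (7.7472, 11.5528)
link 2: phi[2] = 85 + -35 + -40 = 10 deg
  cos(10 deg) = 0.9848, sin(10 deg) = 0.1736
  joint[3] = (7.7472, 11.5528) + 2.8 * (0.9848, 0.1736) = (7.7472 + 2.7575, 11.5528 + 0.4862) = (10.5047, 12.0390)
End effector: (10.5047, 12.0390)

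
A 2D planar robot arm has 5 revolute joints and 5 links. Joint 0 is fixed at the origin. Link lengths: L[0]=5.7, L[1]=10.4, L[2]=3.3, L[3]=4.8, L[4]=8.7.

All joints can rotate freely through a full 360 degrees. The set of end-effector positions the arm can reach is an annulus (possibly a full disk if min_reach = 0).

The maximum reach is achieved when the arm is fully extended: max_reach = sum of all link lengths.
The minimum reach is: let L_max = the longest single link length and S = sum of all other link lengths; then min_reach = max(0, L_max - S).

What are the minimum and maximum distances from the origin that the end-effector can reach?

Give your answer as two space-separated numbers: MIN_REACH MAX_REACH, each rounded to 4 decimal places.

Answer: 0.0000 32.9000

Derivation:
Link lengths: [5.7, 10.4, 3.3, 4.8, 8.7]
max_reach = 5.7 + 10.4 + 3.3 + 4.8 + 8.7 = 32.9
L_max = max([5.7, 10.4, 3.3, 4.8, 8.7]) = 10.4
S (sum of others) = 32.9 - 10.4 = 22.5
min_reach = max(0, 10.4 - 22.5) = max(0, -12.1) = 0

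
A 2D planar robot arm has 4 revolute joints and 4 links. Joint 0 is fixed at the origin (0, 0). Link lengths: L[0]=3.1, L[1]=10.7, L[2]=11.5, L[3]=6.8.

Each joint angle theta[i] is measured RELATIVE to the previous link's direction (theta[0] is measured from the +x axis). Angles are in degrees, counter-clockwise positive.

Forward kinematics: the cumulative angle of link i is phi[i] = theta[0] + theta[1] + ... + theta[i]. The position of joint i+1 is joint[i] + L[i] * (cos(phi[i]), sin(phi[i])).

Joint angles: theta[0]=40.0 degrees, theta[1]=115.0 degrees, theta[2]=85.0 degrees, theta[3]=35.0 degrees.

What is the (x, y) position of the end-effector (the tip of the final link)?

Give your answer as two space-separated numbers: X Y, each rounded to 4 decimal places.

joint[0] = (0.0000, 0.0000)  (base)
link 0: phi[0] = 40 = 40 deg
  cos(40 deg) = 0.7660, sin(40 deg) = 0.6428
  joint[1] = (0.0000, 0.0000) + 3.1 * (0.7660, 0.6428) = (0.0000 + 2.3747, 0.0000 + 1.9926) = (2.3747, 1.9926)
link 1: phi[1] = 40 + 115 = 155 deg
  cos(155 deg) = -0.9063, sin(155 deg) = 0.4226
  joint[2] = (2.3747, 1.9926) + 10.7 * (-0.9063, 0.4226) = (2.3747 + -9.6975, 1.9926 + 4.5220) = (-7.3228, 6.5147)
link 2: phi[2] = 40 + 115 + 85 = 240 deg
  cos(240 deg) = -0.5000, sin(240 deg) = -0.8660
  joint[3] = (-7.3228, 6.5147) + 11.5 * (-0.5000, -0.8660) = (-7.3228 + -5.7500, 6.5147 + -9.9593) = (-13.0728, -3.4446)
link 3: phi[3] = 40 + 115 + 85 + 35 = 275 deg
  cos(275 deg) = 0.0872, sin(275 deg) = -0.9962
  joint[4] = (-13.0728, -3.4446) + 6.8 * (0.0872, -0.9962) = (-13.0728 + 0.5927, -3.4446 + -6.7741) = (-12.4801, -10.2188)
End effector: (-12.4801, -10.2188)

Answer: -12.4801 -10.2188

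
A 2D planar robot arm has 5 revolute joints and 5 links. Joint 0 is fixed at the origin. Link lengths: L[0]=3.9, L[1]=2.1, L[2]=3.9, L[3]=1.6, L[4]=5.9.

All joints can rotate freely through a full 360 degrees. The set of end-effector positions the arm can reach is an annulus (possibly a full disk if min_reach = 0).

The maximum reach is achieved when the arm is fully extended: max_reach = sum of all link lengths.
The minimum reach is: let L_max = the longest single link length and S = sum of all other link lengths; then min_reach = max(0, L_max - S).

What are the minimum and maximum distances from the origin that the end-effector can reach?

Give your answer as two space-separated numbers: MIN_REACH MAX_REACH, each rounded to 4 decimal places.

Link lengths: [3.9, 2.1, 3.9, 1.6, 5.9]
max_reach = 3.9 + 2.1 + 3.9 + 1.6 + 5.9 = 17.4
L_max = max([3.9, 2.1, 3.9, 1.6, 5.9]) = 5.9
S (sum of others) = 17.4 - 5.9 = 11.5
min_reach = max(0, 5.9 - 11.5) = max(0, -5.6) = 0

Answer: 0.0000 17.4000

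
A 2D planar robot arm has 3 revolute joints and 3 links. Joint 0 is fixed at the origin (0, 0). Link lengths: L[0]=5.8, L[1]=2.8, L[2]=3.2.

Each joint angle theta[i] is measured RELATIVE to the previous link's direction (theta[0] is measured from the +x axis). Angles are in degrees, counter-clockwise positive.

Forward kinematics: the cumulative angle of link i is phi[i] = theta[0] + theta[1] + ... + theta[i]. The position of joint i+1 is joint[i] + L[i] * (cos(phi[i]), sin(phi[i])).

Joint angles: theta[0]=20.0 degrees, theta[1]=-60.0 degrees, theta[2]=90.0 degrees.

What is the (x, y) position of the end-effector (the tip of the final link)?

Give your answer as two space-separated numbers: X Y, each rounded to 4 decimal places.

Answer: 9.6521 2.6353

Derivation:
joint[0] = (0.0000, 0.0000)  (base)
link 0: phi[0] = 20 = 20 deg
  cos(20 deg) = 0.9397, sin(20 deg) = 0.3420
  joint[1] = (0.0000, 0.0000) + 5.8 * (0.9397, 0.3420) = (0.0000 + 5.4502, 0.0000 + 1.9837) = (5.4502, 1.9837)
link 1: phi[1] = 20 + -60 = -40 deg
  cos(-40 deg) = 0.7660, sin(-40 deg) = -0.6428
  joint[2] = (5.4502, 1.9837) + 2.8 * (0.7660, -0.6428) = (5.4502 + 2.1449, 1.9837 + -1.7998) = (7.5951, 0.1839)
link 2: phi[2] = 20 + -60 + 90 = 50 deg
  cos(50 deg) = 0.6428, sin(50 deg) = 0.7660
  joint[3] = (7.5951, 0.1839) + 3.2 * (0.6428, 0.7660) = (7.5951 + 2.0569, 0.1839 + 2.4513) = (9.6521, 2.6353)
End effector: (9.6521, 2.6353)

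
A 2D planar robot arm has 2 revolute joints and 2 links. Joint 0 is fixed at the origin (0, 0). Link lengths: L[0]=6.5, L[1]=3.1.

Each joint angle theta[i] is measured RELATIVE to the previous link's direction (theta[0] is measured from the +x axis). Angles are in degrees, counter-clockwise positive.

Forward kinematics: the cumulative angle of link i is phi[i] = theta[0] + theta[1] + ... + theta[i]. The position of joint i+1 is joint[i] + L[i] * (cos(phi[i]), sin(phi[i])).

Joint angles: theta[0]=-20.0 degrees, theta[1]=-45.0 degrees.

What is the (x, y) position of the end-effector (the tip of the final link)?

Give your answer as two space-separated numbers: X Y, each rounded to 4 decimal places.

Answer: 7.4181 -5.0327

Derivation:
joint[0] = (0.0000, 0.0000)  (base)
link 0: phi[0] = -20 = -20 deg
  cos(-20 deg) = 0.9397, sin(-20 deg) = -0.3420
  joint[1] = (0.0000, 0.0000) + 6.5 * (0.9397, -0.3420) = (0.0000 + 6.1080, 0.0000 + -2.2231) = (6.1080, -2.2231)
link 1: phi[1] = -20 + -45 = -65 deg
  cos(-65 deg) = 0.4226, sin(-65 deg) = -0.9063
  joint[2] = (6.1080, -2.2231) + 3.1 * (0.4226, -0.9063) = (6.1080 + 1.3101, -2.2231 + -2.8096) = (7.4181, -5.0327)
End effector: (7.4181, -5.0327)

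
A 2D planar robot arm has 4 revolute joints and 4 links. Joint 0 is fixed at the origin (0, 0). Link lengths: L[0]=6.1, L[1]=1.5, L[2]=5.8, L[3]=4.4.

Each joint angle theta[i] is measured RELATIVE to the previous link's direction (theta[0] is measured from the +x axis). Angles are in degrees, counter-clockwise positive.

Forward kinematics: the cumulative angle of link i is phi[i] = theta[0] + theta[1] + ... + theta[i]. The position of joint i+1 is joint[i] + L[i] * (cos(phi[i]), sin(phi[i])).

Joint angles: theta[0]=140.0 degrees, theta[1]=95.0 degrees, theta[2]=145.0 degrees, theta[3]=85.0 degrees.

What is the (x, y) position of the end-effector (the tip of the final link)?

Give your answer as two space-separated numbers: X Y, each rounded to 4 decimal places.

Answer: -1.2218 8.9261

Derivation:
joint[0] = (0.0000, 0.0000)  (base)
link 0: phi[0] = 140 = 140 deg
  cos(140 deg) = -0.7660, sin(140 deg) = 0.6428
  joint[1] = (0.0000, 0.0000) + 6.1 * (-0.7660, 0.6428) = (0.0000 + -4.6729, 0.0000 + 3.9210) = (-4.6729, 3.9210)
link 1: phi[1] = 140 + 95 = 235 deg
  cos(235 deg) = -0.5736, sin(235 deg) = -0.8192
  joint[2] = (-4.6729, 3.9210) + 1.5 * (-0.5736, -0.8192) = (-4.6729 + -0.8604, 3.9210 + -1.2287) = (-5.5332, 2.6923)
link 2: phi[2] = 140 + 95 + 145 = 380 deg
  cos(380 deg) = 0.9397, sin(380 deg) = 0.3420
  joint[3] = (-5.5332, 2.6923) + 5.8 * (0.9397, 0.3420) = (-5.5332 + 5.4502, 2.6923 + 1.9837) = (-0.0830, 4.6760)
link 3: phi[3] = 140 + 95 + 145 + 85 = 465 deg
  cos(465 deg) = -0.2588, sin(465 deg) = 0.9659
  joint[4] = (-0.0830, 4.6760) + 4.4 * (-0.2588, 0.9659) = (-0.0830 + -1.1388, 4.6760 + 4.2501) = (-1.2218, 8.9261)
End effector: (-1.2218, 8.9261)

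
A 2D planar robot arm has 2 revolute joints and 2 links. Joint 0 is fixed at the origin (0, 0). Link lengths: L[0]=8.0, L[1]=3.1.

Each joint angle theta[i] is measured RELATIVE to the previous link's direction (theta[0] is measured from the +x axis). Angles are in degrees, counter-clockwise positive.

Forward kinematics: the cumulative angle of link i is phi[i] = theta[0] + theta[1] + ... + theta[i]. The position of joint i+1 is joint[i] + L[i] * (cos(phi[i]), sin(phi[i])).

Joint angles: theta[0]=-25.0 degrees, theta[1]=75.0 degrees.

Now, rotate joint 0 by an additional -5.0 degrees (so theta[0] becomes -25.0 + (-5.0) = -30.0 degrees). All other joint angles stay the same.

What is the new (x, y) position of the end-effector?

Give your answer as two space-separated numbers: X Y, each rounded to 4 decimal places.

joint[0] = (0.0000, 0.0000)  (base)
link 0: phi[0] = -30 = -30 deg
  cos(-30 deg) = 0.8660, sin(-30 deg) = -0.5000
  joint[1] = (0.0000, 0.0000) + 8 * (0.8660, -0.5000) = (0.0000 + 6.9282, 0.0000 + -4.0000) = (6.9282, -4.0000)
link 1: phi[1] = -30 + 75 = 45 deg
  cos(45 deg) = 0.7071, sin(45 deg) = 0.7071
  joint[2] = (6.9282, -4.0000) + 3.1 * (0.7071, 0.7071) = (6.9282 + 2.1920, -4.0000 + 2.1920) = (9.1202, -1.8080)
End effector: (9.1202, -1.8080)

Answer: 9.1202 -1.8080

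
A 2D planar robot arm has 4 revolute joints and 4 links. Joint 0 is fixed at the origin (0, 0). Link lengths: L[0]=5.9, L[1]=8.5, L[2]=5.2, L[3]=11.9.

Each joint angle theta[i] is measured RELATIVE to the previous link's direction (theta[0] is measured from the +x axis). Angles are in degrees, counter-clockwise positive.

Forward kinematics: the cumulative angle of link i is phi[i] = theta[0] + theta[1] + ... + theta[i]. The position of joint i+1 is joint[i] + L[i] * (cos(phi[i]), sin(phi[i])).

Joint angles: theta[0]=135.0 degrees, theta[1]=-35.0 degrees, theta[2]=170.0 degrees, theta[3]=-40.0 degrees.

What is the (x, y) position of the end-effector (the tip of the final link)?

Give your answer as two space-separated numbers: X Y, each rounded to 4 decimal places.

Answer: -13.2971 -1.7731

Derivation:
joint[0] = (0.0000, 0.0000)  (base)
link 0: phi[0] = 135 = 135 deg
  cos(135 deg) = -0.7071, sin(135 deg) = 0.7071
  joint[1] = (0.0000, 0.0000) + 5.9 * (-0.7071, 0.7071) = (0.0000 + -4.1719, 0.0000 + 4.1719) = (-4.1719, 4.1719)
link 1: phi[1] = 135 + -35 = 100 deg
  cos(100 deg) = -0.1736, sin(100 deg) = 0.9848
  joint[2] = (-4.1719, 4.1719) + 8.5 * (-0.1736, 0.9848) = (-4.1719 + -1.4760, 4.1719 + 8.3709) = (-5.6479, 12.5428)
link 2: phi[2] = 135 + -35 + 170 = 270 deg
  cos(270 deg) = -0.0000, sin(270 deg) = -1.0000
  joint[3] = (-5.6479, 12.5428) + 5.2 * (-0.0000, -1.0000) = (-5.6479 + -0.0000, 12.5428 + -5.2000) = (-5.6479, 7.3428)
link 3: phi[3] = 135 + -35 + 170 + -40 = 230 deg
  cos(230 deg) = -0.6428, sin(230 deg) = -0.7660
  joint[4] = (-5.6479, 7.3428) + 11.9 * (-0.6428, -0.7660) = (-5.6479 + -7.6492, 7.3428 + -9.1159) = (-13.2971, -1.7731)
End effector: (-13.2971, -1.7731)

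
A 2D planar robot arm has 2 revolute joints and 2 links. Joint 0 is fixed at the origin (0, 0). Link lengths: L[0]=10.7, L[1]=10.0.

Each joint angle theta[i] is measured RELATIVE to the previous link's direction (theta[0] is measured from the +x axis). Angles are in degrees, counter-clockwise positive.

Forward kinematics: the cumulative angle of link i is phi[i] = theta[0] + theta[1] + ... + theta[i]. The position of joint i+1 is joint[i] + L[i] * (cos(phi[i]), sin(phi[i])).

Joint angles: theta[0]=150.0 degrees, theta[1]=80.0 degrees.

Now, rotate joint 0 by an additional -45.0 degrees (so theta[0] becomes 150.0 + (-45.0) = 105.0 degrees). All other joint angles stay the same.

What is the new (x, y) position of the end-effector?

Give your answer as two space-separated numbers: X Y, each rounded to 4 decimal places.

joint[0] = (0.0000, 0.0000)  (base)
link 0: phi[0] = 105 = 105 deg
  cos(105 deg) = -0.2588, sin(105 deg) = 0.9659
  joint[1] = (0.0000, 0.0000) + 10.7 * (-0.2588, 0.9659) = (0.0000 + -2.7694, 0.0000 + 10.3354) = (-2.7694, 10.3354)
link 1: phi[1] = 105 + 80 = 185 deg
  cos(185 deg) = -0.9962, sin(185 deg) = -0.0872
  joint[2] = (-2.7694, 10.3354) + 10 * (-0.9962, -0.0872) = (-2.7694 + -9.9619, 10.3354 + -0.8716) = (-12.7313, 9.4638)
End effector: (-12.7313, 9.4638)

Answer: -12.7313 9.4638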